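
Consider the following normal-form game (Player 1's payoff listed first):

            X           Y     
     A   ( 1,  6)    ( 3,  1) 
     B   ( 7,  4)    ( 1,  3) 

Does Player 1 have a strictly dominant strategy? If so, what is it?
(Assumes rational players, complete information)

No strictly dominant strategy exists for Player 1

Work:
A strategy strictly dominates another if it gives a strictly higher payoff against every opponent action. Compare each pair of P1's strategies column-by-column:
  A vs B: [1 vs 7, 3 vs 1] → A does not strictly dominate B (column X: 1 ≤ 7)
  B vs A: [7 vs 1, 1 vs 3] → B does not strictly dominate A (column Y: 1 ≤ 3)
No single strategy strictly dominates all others → no strictly dominant strategy.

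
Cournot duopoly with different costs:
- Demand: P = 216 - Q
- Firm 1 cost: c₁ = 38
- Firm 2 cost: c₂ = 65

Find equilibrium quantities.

q₁* = 68.33, q₂* = 41.33

Work:
Reaction: q₁ = (216 - 38 - q₂)/2
Reaction: q₂ = (216 - 65 - q₁)/2
Solve simultaneously:
q₁* = (216 - 2×38 + 65)/3 = 68.33
q₂* = (216 - 2×65 + 38)/3 = 41.33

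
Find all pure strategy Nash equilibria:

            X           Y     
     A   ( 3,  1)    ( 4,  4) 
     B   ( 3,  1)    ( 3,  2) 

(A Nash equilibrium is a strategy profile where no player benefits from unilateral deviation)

Nash equilibrium: (A, Y)

Work:
Best responses:
  P1 vs X: payoffs [3, 3] → best response A/B (payoff 3)
  P1 vs Y: payoffs [4, 3] → best response A (payoff 4)
  P2 vs A: payoffs [1, 4] → best response Y (payoff 4)
  P2 vs B: payoffs [1, 2] → best response Y (payoff 2)
Mutual best responses: (A,Y) → Nash equilibria.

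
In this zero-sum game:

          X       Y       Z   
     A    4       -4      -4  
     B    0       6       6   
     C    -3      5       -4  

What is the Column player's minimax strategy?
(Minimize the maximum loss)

Column should play X, value = 4

Work:
Column player minimizes Row's maximum payoff:
Column X: max payoff to Row = 4
Column Y: max payoff to Row = 6
Column Z: max payoff to Row = 6
Minimum is 4, achieved by column X.
Minimax strategy: X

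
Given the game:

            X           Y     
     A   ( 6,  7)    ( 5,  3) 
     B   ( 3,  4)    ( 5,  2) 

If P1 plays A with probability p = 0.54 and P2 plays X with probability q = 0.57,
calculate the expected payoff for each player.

E[P1] = 4.7834, E[P2] = 4.2956

Work:
E[P1] = p·q·π₁(A,X) + p·(1-q)·π₁(A,Y) + (1-p)·q·π₁(B,X) + (1-p)·(1-q)·π₁(B,Y)
= 0.54·0.57·6 + 0.54·0.43·5 + 0.46·0.57·3 + 0.46·0.43·5
= 4.7834

E[P2] = 4.2956 (similar calculation)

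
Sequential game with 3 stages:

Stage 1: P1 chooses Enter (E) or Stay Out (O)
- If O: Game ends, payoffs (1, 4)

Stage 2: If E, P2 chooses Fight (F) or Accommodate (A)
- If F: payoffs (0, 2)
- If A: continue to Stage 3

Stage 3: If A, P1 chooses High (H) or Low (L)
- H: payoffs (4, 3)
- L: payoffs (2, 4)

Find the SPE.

SPE: (E, A, H); Outcome (4, 3)

Work:
Stage 3: P1 chooses H (4 vs 2)
Stage 2: P2: F->2, A->3 (anticipating H). Choose A
Stage 1: P1: O->1, E->4 (anticipating A, H). Choose E
SPE path: E -> A -> H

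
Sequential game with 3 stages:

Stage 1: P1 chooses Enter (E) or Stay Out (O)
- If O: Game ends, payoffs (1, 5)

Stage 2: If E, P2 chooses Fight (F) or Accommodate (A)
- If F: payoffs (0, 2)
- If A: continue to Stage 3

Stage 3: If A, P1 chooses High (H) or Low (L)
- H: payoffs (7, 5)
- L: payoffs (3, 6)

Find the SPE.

SPE: (E, A, H); Outcome (7, 5)

Work:
Stage 3: P1 chooses H (7 vs 3)
Stage 2: P2: F->2, A->5 (anticipating H). Choose A
Stage 1: P1: O->1, E->7 (anticipating A, H). Choose E
SPE path: E -> A -> H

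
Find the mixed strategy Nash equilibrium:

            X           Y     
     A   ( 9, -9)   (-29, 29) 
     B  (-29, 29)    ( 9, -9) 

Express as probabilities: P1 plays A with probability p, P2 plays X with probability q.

p = 0.5, q = 0.5

Work:
Find probabilities that make opponent indifferent:
P2 chooses q to make P1 indifferent between A and B
P1 chooses p to make P2 indifferent between X and Y
Mixed NE: P1 plays (A: 0.5, B: 0.5), P2 plays (X: 0.5, Y: 0.5)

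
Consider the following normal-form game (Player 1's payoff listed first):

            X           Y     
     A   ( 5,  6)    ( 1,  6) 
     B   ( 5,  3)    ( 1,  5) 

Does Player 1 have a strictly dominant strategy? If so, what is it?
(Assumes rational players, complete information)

No strictly dominant strategy exists for Player 1

Work:
A strategy strictly dominates another if it gives a strictly higher payoff against every opponent action. Compare each pair of P1's strategies column-by-column:
  A vs B: [5 vs 5, 1 vs 1] → A does not strictly dominate B (column X: 5 ≤ 5)
  B vs A: [5 vs 5, 1 vs 1] → B does not strictly dominate A (column X: 5 ≤ 5)
No single strategy strictly dominates all others → no strictly dominant strategy.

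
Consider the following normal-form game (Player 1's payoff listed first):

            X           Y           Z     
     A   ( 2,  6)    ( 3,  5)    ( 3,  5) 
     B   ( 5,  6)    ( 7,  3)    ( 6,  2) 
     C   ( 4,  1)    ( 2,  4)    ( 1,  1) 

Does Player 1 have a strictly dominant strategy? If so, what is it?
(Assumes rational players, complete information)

Yes, Player 1's strictly dominant strategy is B

Work:
A strategy strictly dominates another if it gives a strictly higher payoff against every opponent action. Compare each pair of P1's strategies column-by-column:
  A vs B: [2 vs 5, 3 vs 7, 3 vs 6] → A does not strictly dominate B (column X: 2 ≤ 5)
  A vs C: [2 vs 4, 3 vs 2, 3 vs 1] → A does not strictly dominate C (column X: 2 ≤ 4)
  B vs A: [5 vs 2, 7 vs 3, 6 vs 3] → B strictly dominates A
  B vs C: [5 vs 4, 7 vs 2, 6 vs 1] → B strictly dominates C
  C vs A: [4 vs 2, 2 vs 3, 1 vs 3] → C does not strictly dominate A (column Y: 2 ≤ 3)
  C vs B: [4 vs 5, 2 vs 7, 1 vs 6] → C does not strictly dominate B (column X: 4 ≤ 5)
B strictly dominates every other strategy → strictly dominant.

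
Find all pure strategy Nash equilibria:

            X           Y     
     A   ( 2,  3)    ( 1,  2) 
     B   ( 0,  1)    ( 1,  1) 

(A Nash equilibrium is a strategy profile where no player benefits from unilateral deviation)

Nash equilibrium: (A, X), (B, Y)

Work:
Best responses:
  P1 vs X: payoffs [2, 0] → best response A (payoff 2)
  P1 vs Y: payoffs [1, 1] → best response A/B (payoff 1)
  P2 vs A: payoffs [3, 2] → best response X (payoff 3)
  P2 vs B: payoffs [1, 1] → best response X/Y (payoff 1)
Mutual best responses: (A,X), (B,Y) → Nash equilibria.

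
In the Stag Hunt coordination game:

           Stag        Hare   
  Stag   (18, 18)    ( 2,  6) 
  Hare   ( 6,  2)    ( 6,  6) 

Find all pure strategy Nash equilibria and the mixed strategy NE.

Pure NE: (Stag, Stag) and (Hare, Hare); Mixed NE: p = 0.25, q = 0.25

Work:
Check pure NE:
(Stag, Stag): (18, 18) - no unilateral deviation beneficial
(Hare, Hare): (6, 6) - no unilateral deviation beneficial
Mixed NE: P1 plays Stag with p = 0.25, P2 plays Stag with q = 0.25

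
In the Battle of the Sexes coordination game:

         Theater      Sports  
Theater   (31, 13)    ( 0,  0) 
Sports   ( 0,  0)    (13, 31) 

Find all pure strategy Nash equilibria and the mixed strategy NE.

Pure NE: (Theater, Theater) and (Sports, Sports); Mixed NE: p = 0.7045, q = 0.2955

Work:
Check pure NE:
(Theater, Theater): (31, 13) - no unilateral deviation beneficial
(Sports, Sports): (13, 31) - no unilateral deviation beneficial
Mixed NE: P1 plays Theater with p = 0.7045, P2 plays Theater with q = 0.2955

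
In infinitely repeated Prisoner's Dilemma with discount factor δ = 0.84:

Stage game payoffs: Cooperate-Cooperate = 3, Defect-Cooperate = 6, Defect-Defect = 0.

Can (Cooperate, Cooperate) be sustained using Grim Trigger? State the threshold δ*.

δ* = 0.5; since δ = 0.84 ≥ 0.5, cooperation can be sustained

Work:
For Grim Trigger:
Cooperate forever: 3/(1-δ)
Defect then punished: 6 + 0·δ/(1-δ)
Need: 3/(1-δ) ≥ 6 + 0·δ/(1-δ)
Solving: δ ≥ (T-R)/(T-P) = (6-3)/(6-0) = 0.5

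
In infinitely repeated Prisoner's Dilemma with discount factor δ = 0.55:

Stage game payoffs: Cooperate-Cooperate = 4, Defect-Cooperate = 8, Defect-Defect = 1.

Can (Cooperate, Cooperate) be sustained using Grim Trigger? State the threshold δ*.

δ* = 0.5714; since δ = 0.55 < 0.5714, cooperation cannot be sustained

Work:
For Grim Trigger:
Cooperate forever: 4/(1-δ)
Defect then punished: 8 + 1·δ/(1-δ)
Need: 4/(1-δ) ≥ 8 + 1·δ/(1-δ)
Solving: δ ≥ (T-R)/(T-P) = (8-4)/(8-1) = 0.5714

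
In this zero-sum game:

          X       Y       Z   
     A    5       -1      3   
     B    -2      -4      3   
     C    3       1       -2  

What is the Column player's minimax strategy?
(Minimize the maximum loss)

Column should play Y, value = 1

Work:
Column player minimizes Row's maximum payoff:
Column X: max payoff to Row = 5
Column Y: max payoff to Row = 1
Column Z: max payoff to Row = 3
Minimum is 1, achieved by column Y.
Minimax strategy: Y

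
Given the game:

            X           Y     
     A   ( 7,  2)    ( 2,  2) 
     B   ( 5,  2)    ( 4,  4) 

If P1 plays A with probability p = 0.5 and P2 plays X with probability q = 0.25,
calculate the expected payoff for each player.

E[P1] = 3.75, E[P2] = 2.75

Work:
E[P1] = p·q·π₁(A,X) + p·(1-q)·π₁(A,Y) + (1-p)·q·π₁(B,X) + (1-p)·(1-q)·π₁(B,Y)
= 0.5·0.25·7 + 0.5·0.75·2 + 0.5·0.25·5 + 0.5·0.75·4
= 3.75

E[P2] = 2.75 (similar calculation)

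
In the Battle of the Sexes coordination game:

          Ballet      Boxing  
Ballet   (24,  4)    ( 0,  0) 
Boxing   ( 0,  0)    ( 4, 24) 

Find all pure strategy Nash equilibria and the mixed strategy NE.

Pure NE: (Ballet, Ballet) and (Boxing, Boxing); Mixed NE: p = 0.8571, q = 0.1429

Work:
Check pure NE:
(Ballet, Ballet): (24, 4) - no unilateral deviation beneficial
(Boxing, Boxing): (4, 24) - no unilateral deviation beneficial
Mixed NE: P1 plays Ballet with p = 0.8571, P2 plays Ballet with q = 0.1429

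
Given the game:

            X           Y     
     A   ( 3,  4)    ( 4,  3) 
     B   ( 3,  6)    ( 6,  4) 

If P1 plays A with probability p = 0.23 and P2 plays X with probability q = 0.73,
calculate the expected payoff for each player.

E[P1] = 3.6858, E[P2] = 5.0621

Work:
E[P1] = p·q·π₁(A,X) + p·(1-q)·π₁(A,Y) + (1-p)·q·π₁(B,X) + (1-p)·(1-q)·π₁(B,Y)
= 0.23·0.73·3 + 0.23·0.27·4 + 0.77·0.73·3 + 0.77·0.27·6
= 3.6858

E[P2] = 5.0621 (similar calculation)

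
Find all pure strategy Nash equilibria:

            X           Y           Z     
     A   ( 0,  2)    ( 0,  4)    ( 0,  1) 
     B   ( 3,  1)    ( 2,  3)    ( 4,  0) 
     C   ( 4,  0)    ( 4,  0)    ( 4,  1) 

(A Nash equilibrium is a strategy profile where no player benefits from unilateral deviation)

Nash equilibrium: (C, Z)

Work:
Best responses:
  P1 vs X: payoffs [0, 3, 4] → best response C (payoff 4)
  P1 vs Y: payoffs [0, 2, 4] → best response C (payoff 4)
  P1 vs Z: payoffs [0, 4, 4] → best response B/C (payoff 4)
  P2 vs A: payoffs [2, 4, 1] → best response Y (payoff 4)
  P2 vs B: payoffs [1, 3, 0] → best response Y (payoff 3)
  P2 vs C: payoffs [0, 0, 1] → best response Z (payoff 1)
Mutual best responses: (C,Z) → Nash equilibria.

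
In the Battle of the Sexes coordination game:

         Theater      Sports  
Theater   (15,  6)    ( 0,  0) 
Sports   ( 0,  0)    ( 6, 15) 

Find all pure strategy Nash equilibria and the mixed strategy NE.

Pure NE: (Theater, Theater) and (Sports, Sports); Mixed NE: p = 0.7143, q = 0.2857

Work:
Check pure NE:
(Theater, Theater): (15, 6) - no unilateral deviation beneficial
(Sports, Sports): (6, 15) - no unilateral deviation beneficial
Mixed NE: P1 plays Theater with p = 0.7143, P2 plays Theater with q = 0.2857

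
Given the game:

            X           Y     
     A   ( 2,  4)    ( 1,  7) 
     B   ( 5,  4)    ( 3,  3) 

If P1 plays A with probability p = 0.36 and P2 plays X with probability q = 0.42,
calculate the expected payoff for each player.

E[P1] = 2.9688, E[P2] = 4.2552

Work:
E[P1] = p·q·π₁(A,X) + p·(1-q)·π₁(A,Y) + (1-p)·q·π₁(B,X) + (1-p)·(1-q)·π₁(B,Y)
= 0.36·0.42·2 + 0.36·0.58·1 + 0.64·0.42·5 + 0.64·0.58·3
= 2.9688

E[P2] = 4.2552 (similar calculation)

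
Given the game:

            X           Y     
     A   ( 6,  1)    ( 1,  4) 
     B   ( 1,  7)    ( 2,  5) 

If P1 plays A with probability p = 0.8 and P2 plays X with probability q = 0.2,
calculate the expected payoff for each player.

E[P1] = 1.96, E[P2] = 3.8

Work:
E[P1] = p·q·π₁(A,X) + p·(1-q)·π₁(A,Y) + (1-p)·q·π₁(B,X) + (1-p)·(1-q)·π₁(B,Y)
= 0.8·0.2·6 + 0.8·0.8·1 + 0.2·0.2·1 + 0.2·0.8·2
= 1.96

E[P2] = 3.8 (similar calculation)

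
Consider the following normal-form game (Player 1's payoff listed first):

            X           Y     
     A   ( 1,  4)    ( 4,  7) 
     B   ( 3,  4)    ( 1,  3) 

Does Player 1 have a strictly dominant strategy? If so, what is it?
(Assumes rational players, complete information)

No strictly dominant strategy exists for Player 1

Work:
A strategy strictly dominates another if it gives a strictly higher payoff against every opponent action. Compare each pair of P1's strategies column-by-column:
  A vs B: [1 vs 3, 4 vs 1] → A does not strictly dominate B (column X: 1 ≤ 3)
  B vs A: [3 vs 1, 1 vs 4] → B does not strictly dominate A (column Y: 1 ≤ 4)
No single strategy strictly dominates all others → no strictly dominant strategy.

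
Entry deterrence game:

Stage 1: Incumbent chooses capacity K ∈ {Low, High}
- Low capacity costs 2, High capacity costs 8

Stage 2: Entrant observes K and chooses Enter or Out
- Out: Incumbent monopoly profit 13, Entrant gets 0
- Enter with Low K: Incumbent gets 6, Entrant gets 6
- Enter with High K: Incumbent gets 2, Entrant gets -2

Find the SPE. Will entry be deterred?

SPE: (High, Enter|Low, Out|High); Entry deterred. Incumbent net profit = 5

Work:
After Low K: Entrant enters (6 > 0)
After High K: Entrant stays out (-2 < 0)
Incumbent: Low → 6−2=4, High → 13−8=5
Incumbent chooses High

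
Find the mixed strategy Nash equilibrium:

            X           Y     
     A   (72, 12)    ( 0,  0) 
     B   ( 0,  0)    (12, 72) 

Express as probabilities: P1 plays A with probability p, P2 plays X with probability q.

p = 0.8571, q = 0.1429

Work:
Find probabilities that make opponent indifferent:
P2 chooses q to make P1 indifferent between A and B
P1 chooses p to make P2 indifferent between X and Y
Mixed NE: P1 plays (A: 0.8571, B: 0.1429), P2 plays (X: 0.1429, Y: 0.8571)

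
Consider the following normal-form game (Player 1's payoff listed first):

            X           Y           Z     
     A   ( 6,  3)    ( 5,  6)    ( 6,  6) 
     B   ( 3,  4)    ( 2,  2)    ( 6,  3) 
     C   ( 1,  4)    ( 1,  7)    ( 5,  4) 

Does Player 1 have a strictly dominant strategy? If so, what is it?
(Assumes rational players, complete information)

No strictly dominant strategy exists for Player 1

Work:
A strategy strictly dominates another if it gives a strictly higher payoff against every opponent action. Compare each pair of P1's strategies column-by-column:
  A vs B: [6 vs 3, 5 vs 2, 6 vs 6] → A does not strictly dominate B (column Z: 6 ≤ 6)
  A vs C: [6 vs 1, 5 vs 1, 6 vs 5] → A strictly dominates C
  B vs A: [3 vs 6, 2 vs 5, 6 vs 6] → B does not strictly dominate A (column X: 3 ≤ 6)
  B vs C: [3 vs 1, 2 vs 1, 6 vs 5] → B strictly dominates C
  C vs A: [1 vs 6, 1 vs 5, 5 vs 6] → C does not strictly dominate A (column X: 1 ≤ 6)
  C vs B: [1 vs 3, 1 vs 2, 5 vs 6] → C does not strictly dominate B (column X: 1 ≤ 3)
No single strategy strictly dominates all others → no strictly dominant strategy.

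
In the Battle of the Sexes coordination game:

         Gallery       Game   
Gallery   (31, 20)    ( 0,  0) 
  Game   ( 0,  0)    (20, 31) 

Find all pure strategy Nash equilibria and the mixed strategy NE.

Pure NE: (Gallery, Gallery) and (Game, Game); Mixed NE: p = 0.6078, q = 0.3922

Work:
Check pure NE:
(Gallery, Gallery): (31, 20) - no unilateral deviation beneficial
(Game, Game): (20, 31) - no unilateral deviation beneficial
Mixed NE: P1 plays Gallery with p = 0.6078, P2 plays Gallery with q = 0.3922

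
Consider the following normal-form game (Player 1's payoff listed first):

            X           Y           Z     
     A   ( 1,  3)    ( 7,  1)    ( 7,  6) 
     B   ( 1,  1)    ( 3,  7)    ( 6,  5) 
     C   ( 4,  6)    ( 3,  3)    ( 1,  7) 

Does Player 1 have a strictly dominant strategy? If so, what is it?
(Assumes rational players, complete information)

No strictly dominant strategy exists for Player 1

Work:
A strategy strictly dominates another if it gives a strictly higher payoff against every opponent action. Compare each pair of P1's strategies column-by-column:
  A vs B: [1 vs 1, 7 vs 3, 7 vs 6] → A does not strictly dominate B (column X: 1 ≤ 1)
  A vs C: [1 vs 4, 7 vs 3, 7 vs 1] → A does not strictly dominate C (column X: 1 ≤ 4)
  B vs A: [1 vs 1, 3 vs 7, 6 vs 7] → B does not strictly dominate A (column X: 1 ≤ 1)
  B vs C: [1 vs 4, 3 vs 3, 6 vs 1] → B does not strictly dominate C (column X: 1 ≤ 4)
  C vs A: [4 vs 1, 3 vs 7, 1 vs 7] → C does not strictly dominate A (column Y: 3 ≤ 7)
  C vs B: [4 vs 1, 3 vs 3, 1 vs 6] → C does not strictly dominate B (column Y: 3 ≤ 3)
No single strategy strictly dominates all others → no strictly dominant strategy.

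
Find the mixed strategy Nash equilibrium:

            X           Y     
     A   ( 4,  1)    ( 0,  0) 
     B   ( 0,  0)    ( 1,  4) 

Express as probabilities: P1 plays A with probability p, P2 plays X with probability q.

p = 0.8, q = 0.2

Work:
Find probabilities that make opponent indifferent:
P2 chooses q to make P1 indifferent between A and B
P1 chooses p to make P2 indifferent between X and Y
Mixed NE: P1 plays (A: 0.8, B: 0.2), P2 plays (X: 0.2, Y: 0.8)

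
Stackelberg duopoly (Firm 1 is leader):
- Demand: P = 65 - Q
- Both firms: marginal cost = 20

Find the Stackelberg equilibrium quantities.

q₁* (leader) = 22.5, q₂* (follower) = 11.25

Work:
Follower's reaction: q₂ = (a - c - q₁)/2
Leader substitutes: π₁ = q₁·(a - q₁ - (a-c-q₁)/2 - c)
FOC: q₁* = (65 - 20)/2 = 22.50
Then: q₂* = (65 - 20 - 22.5)/2 = 11.25
Leader has first-mover advantage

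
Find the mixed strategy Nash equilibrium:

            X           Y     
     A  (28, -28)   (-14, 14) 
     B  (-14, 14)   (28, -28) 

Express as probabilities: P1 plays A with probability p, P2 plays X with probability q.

p = 0.5, q = 0.5

Work:
Find probabilities that make opponent indifferent:
P2 chooses q to make P1 indifferent between A and B
P1 chooses p to make P2 indifferent between X and Y
Mixed NE: P1 plays (A: 0.5, B: 0.5), P2 plays (X: 0.5, Y: 0.5)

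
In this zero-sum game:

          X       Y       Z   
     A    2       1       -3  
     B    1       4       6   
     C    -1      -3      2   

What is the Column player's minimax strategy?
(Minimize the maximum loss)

Column should play X, value = 2

Work:
Column player minimizes Row's maximum payoff:
Column X: max payoff to Row = 2
Column Y: max payoff to Row = 4
Column Z: max payoff to Row = 6
Minimum is 2, achieved by column X.
Minimax strategy: X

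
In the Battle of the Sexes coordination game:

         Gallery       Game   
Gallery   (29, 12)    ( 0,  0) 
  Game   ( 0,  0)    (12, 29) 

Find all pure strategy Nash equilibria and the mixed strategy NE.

Pure NE: (Gallery, Gallery) and (Game, Game); Mixed NE: p = 0.7073, q = 0.2927

Work:
Check pure NE:
(Gallery, Gallery): (29, 12) - no unilateral deviation beneficial
(Game, Game): (12, 29) - no unilateral deviation beneficial
Mixed NE: P1 plays Gallery with p = 0.7073, P2 plays Gallery with q = 0.2927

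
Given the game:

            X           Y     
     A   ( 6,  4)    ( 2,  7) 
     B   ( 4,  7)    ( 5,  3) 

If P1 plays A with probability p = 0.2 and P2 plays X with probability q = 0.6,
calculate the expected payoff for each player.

E[P1] = 4.4, E[P2] = 5.36

Work:
E[P1] = p·q·π₁(A,X) + p·(1-q)·π₁(A,Y) + (1-p)·q·π₁(B,X) + (1-p)·(1-q)·π₁(B,Y)
= 0.2·0.6·6 + 0.2·0.4·2 + 0.8·0.6·4 + 0.8·0.4·5
= 4.4

E[P2] = 5.36 (similar calculation)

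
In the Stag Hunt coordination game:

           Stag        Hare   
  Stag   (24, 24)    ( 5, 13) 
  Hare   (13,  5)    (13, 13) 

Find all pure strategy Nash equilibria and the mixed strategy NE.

Pure NE: (Stag, Stag) and (Hare, Hare); Mixed NE: p = 0.4211, q = 0.4211

Work:
Check pure NE:
(Stag, Stag): (24, 24) - no unilateral deviation beneficial
(Hare, Hare): (13, 13) - no unilateral deviation beneficial
Mixed NE: P1 plays Stag with p = 0.4211, P2 plays Stag with q = 0.4211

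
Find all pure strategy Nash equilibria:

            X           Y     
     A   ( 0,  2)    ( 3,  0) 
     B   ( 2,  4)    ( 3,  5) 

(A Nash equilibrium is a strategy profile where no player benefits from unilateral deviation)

Nash equilibrium: (B, Y)

Work:
Best responses:
  P1 vs X: payoffs [0, 2] → best response B (payoff 2)
  P1 vs Y: payoffs [3, 3] → best response A/B (payoff 3)
  P2 vs A: payoffs [2, 0] → best response X (payoff 2)
  P2 vs B: payoffs [4, 5] → best response Y (payoff 5)
Mutual best responses: (B,Y) → Nash equilibria.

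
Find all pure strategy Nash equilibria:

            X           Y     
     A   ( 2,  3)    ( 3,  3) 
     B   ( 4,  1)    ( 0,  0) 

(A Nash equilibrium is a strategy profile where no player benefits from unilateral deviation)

Nash equilibrium: (A, Y), (B, X)

Work:
Best responses:
  P1 vs X: payoffs [2, 4] → best response B (payoff 4)
  P1 vs Y: payoffs [3, 0] → best response A (payoff 3)
  P2 vs A: payoffs [3, 3] → best response X/Y (payoff 3)
  P2 vs B: payoffs [1, 0] → best response X (payoff 1)
Mutual best responses: (A,Y), (B,X) → Nash equilibria.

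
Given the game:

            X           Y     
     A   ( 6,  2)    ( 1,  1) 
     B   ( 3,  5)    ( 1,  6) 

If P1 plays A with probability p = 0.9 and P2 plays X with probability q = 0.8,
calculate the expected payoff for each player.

E[P1] = 4.76, E[P2] = 2.14

Work:
E[P1] = p·q·π₁(A,X) + p·(1-q)·π₁(A,Y) + (1-p)·q·π₁(B,X) + (1-p)·(1-q)·π₁(B,Y)
= 0.9·0.8·6 + 0.9·0.2·1 + 0.1·0.8·3 + 0.1·0.2·1
= 4.76

E[P2] = 2.14 (similar calculation)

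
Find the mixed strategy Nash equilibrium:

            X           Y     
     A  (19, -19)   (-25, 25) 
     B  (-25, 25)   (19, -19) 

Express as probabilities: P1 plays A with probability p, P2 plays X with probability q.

p = 0.5, q = 0.5

Work:
Find probabilities that make opponent indifferent:
P2 chooses q to make P1 indifferent between A and B
P1 chooses p to make P2 indifferent between X and Y
Mixed NE: P1 plays (A: 0.5, B: 0.5), P2 plays (X: 0.5, Y: 0.5)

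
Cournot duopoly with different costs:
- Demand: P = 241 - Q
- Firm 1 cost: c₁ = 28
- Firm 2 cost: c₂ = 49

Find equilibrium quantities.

q₁* = 78.0, q₂* = 57.0

Work:
Reaction: q₁ = (241 - 28 - q₂)/2
Reaction: q₂ = (241 - 49 - q₁)/2
Solve simultaneously:
q₁* = (241 - 2×28 + 49)/3 = 78.0
q₂* = (241 - 2×49 + 28)/3 = 57.0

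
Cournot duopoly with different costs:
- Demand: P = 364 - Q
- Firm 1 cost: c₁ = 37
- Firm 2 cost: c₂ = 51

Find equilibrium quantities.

q₁* = 113.67, q₂* = 99.67

Work:
Reaction: q₁ = (364 - 37 - q₂)/2
Reaction: q₂ = (364 - 51 - q₁)/2
Solve simultaneously:
q₁* = (364 - 2×37 + 51)/3 = 113.67
q₂* = (364 - 2×51 + 37)/3 = 99.67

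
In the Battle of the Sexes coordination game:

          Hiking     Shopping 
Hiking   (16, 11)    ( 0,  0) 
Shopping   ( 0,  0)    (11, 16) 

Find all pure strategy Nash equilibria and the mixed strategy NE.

Pure NE: (Hiking, Hiking) and (Shopping, Shopping); Mixed NE: p = 0.5926, q = 0.4074

Work:
Check pure NE:
(Hiking, Hiking): (16, 11) - no unilateral deviation beneficial
(Shopping, Shopping): (11, 16) - no unilateral deviation beneficial
Mixed NE: P1 plays Hiking with p = 0.5926, P2 plays Hiking with q = 0.4074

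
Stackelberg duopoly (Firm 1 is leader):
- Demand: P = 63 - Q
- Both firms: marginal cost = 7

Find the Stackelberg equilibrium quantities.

q₁* (leader) = 28.0, q₂* (follower) = 14.0

Work:
Follower's reaction: q₂ = (a - c - q₁)/2
Leader substitutes: π₁ = q₁·(a - q₁ - (a-c-q₁)/2 - c)
FOC: q₁* = (63 - 7)/2 = 28.00
Then: q₂* = (63 - 7 - 28.0)/2 = 14.00
Leader has first-mover advantage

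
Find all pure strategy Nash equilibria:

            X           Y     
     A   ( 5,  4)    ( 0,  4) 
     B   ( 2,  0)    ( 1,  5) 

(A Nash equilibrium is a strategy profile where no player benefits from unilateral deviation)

Nash equilibrium: (A, X), (B, Y)

Work:
Best responses:
  P1 vs X: payoffs [5, 2] → best response A (payoff 5)
  P1 vs Y: payoffs [0, 1] → best response B (payoff 1)
  P2 vs A: payoffs [4, 4] → best response X/Y (payoff 4)
  P2 vs B: payoffs [0, 5] → best response Y (payoff 5)
Mutual best responses: (A,X), (B,Y) → Nash equilibria.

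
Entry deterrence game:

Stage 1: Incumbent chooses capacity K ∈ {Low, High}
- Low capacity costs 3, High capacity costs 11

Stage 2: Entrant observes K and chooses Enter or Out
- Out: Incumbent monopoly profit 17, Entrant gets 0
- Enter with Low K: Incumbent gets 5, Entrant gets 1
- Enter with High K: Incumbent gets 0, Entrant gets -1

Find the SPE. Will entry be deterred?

SPE: (High, Enter|Low, Out|High); Entry deterred. Incumbent net profit = 6

Work:
After Low K: Entrant enters (1 > 0)
After High K: Entrant stays out (-1 < 0)
Incumbent: Low → 5−3=2, High → 17−11=6
Incumbent chooses High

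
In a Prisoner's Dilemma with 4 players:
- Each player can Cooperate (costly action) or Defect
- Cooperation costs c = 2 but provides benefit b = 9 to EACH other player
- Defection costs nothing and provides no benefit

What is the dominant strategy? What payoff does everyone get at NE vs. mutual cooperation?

Dominant: Defect; NE payoff = 0; Coop payoff = 25

Work:
Defect dominates (saves cost c = 2, benefit to others is external)
NE: All defect → everyone gets 0
If all cooperate: each receives (3)×9 - 2 = 25
Social dilemma: 25 > 0 but NE gives 0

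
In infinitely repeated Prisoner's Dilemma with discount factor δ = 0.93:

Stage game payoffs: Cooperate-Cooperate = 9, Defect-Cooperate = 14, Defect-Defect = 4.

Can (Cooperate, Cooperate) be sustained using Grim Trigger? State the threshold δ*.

δ* = 0.5; since δ = 0.93 ≥ 0.5, cooperation can be sustained

Work:
For Grim Trigger:
Cooperate forever: 9/(1-δ)
Defect then punished: 14 + 4·δ/(1-δ)
Need: 9/(1-δ) ≥ 14 + 4·δ/(1-δ)
Solving: δ ≥ (T-R)/(T-P) = (14-9)/(14-4) = 0.5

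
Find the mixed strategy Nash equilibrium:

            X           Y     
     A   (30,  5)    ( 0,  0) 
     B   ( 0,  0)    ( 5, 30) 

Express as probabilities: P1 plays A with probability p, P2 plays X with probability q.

p = 0.8571, q = 0.1429

Work:
Find probabilities that make opponent indifferent:
P2 chooses q to make P1 indifferent between A and B
P1 chooses p to make P2 indifferent between X and Y
Mixed NE: P1 plays (A: 0.8571, B: 0.1429), P2 plays (X: 0.1429, Y: 0.8571)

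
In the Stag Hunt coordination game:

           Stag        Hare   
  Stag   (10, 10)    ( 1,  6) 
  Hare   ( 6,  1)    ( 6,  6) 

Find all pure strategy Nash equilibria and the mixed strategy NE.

Pure NE: (Stag, Stag) and (Hare, Hare); Mixed NE: p = 0.5556, q = 0.5556

Work:
Check pure NE:
(Stag, Stag): (10, 10) - no unilateral deviation beneficial
(Hare, Hare): (6, 6) - no unilateral deviation beneficial
Mixed NE: P1 plays Stag with p = 0.5556, P2 plays Stag with q = 0.5556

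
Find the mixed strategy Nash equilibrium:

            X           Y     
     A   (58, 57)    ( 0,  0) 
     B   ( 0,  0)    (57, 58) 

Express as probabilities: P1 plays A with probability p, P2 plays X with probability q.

p = 0.5043, q = 0.4957

Work:
Find probabilities that make opponent indifferent:
P2 chooses q to make P1 indifferent between A and B
P1 chooses p to make P2 indifferent between X and Y
Mixed NE: P1 plays (A: 0.5043, B: 0.4957), P2 plays (X: 0.4957, Y: 0.5043)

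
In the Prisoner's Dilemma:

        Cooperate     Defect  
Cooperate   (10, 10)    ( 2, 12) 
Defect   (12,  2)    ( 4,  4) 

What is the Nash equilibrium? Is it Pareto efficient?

(Defect, Defect) is NE; not Pareto efficient

Work:
Defect dominates Cooperate for both players:
If P2 cooperates: Defect (12) > Cooperate (10)
If P2 defects: Defect (4) > Cooperate (2)
NE: (Defect, Defect) with payoff (4, 4)
But (Cooperate, Cooperate) = (10, 10) Pareto dominates (4, 4)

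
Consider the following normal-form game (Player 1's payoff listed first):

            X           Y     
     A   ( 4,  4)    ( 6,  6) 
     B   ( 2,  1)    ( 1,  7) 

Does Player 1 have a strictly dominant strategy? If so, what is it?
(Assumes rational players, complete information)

Yes, Player 1's strictly dominant strategy is A

Work:
A strategy strictly dominates another if it gives a strictly higher payoff against every opponent action. Compare each pair of P1's strategies column-by-column:
  A vs B: [4 vs 2, 6 vs 1] → A strictly dominates B
  B vs A: [2 vs 4, 1 vs 6] → B does not strictly dominate A (column X: 2 ≤ 4)
A strictly dominates every other strategy → strictly dominant.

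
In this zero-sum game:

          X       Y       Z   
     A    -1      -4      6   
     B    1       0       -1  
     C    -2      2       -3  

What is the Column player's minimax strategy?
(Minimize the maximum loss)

Column should play X, value = 1

Work:
Column player minimizes Row's maximum payoff:
Column X: max payoff to Row = 1
Column Y: max payoff to Row = 2
Column Z: max payoff to Row = 6
Minimum is 1, achieved by column X.
Minimax strategy: X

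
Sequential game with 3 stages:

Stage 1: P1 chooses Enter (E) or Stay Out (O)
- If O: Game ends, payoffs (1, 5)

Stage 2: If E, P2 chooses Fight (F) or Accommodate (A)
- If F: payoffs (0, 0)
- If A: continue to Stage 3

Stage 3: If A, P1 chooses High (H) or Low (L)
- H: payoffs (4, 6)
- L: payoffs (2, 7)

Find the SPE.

SPE: (E, A, H); Outcome (4, 6)

Work:
Stage 3: P1 chooses H (4 vs 2)
Stage 2: P2: F->0, A->6 (anticipating H). Choose A
Stage 1: P1: O->1, E->4 (anticipating A, H). Choose E
SPE path: E -> A -> H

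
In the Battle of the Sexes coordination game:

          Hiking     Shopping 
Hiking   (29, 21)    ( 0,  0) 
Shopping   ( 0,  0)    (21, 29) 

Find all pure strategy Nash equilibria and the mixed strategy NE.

Pure NE: (Hiking, Hiking) and (Shopping, Shopping); Mixed NE: p = 0.58, q = 0.42

Work:
Check pure NE:
(Hiking, Hiking): (29, 21) - no unilateral deviation beneficial
(Shopping, Shopping): (21, 29) - no unilateral deviation beneficial
Mixed NE: P1 plays Hiking with p = 0.58, P2 plays Hiking with q = 0.42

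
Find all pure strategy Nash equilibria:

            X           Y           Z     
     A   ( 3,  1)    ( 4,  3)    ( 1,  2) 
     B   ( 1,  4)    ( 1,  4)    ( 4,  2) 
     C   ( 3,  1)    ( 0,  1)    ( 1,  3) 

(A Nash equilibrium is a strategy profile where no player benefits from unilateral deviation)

Nash equilibrium: (A, Y)

Work:
Best responses:
  P1 vs X: payoffs [3, 1, 3] → best response A/C (payoff 3)
  P1 vs Y: payoffs [4, 1, 0] → best response A (payoff 4)
  P1 vs Z: payoffs [1, 4, 1] → best response B (payoff 4)
  P2 vs A: payoffs [1, 3, 2] → best response Y (payoff 3)
  P2 vs B: payoffs [4, 4, 2] → best response X/Y (payoff 4)
  P2 vs C: payoffs [1, 1, 3] → best response Z (payoff 3)
Mutual best responses: (A,Y) → Nash equilibria.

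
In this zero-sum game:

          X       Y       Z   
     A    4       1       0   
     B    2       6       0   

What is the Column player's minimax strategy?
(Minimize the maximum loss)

Column should play Z, value = 0

Work:
Column player minimizes Row's maximum payoff:
Column X: max payoff to Row = 4
Column Y: max payoff to Row = 6
Column Z: max payoff to Row = 0
Minimum is 0, achieved by column Z.
Minimax strategy: Z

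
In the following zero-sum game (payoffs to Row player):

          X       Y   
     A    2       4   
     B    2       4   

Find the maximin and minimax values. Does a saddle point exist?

Maximin = 2, Minimax = 2, Saddle: True

Work:
Row minimums: [2, 2] → maximin = 2
Column maximums: [2, 4] → minimax = 2
Saddle point exists! Game value = 2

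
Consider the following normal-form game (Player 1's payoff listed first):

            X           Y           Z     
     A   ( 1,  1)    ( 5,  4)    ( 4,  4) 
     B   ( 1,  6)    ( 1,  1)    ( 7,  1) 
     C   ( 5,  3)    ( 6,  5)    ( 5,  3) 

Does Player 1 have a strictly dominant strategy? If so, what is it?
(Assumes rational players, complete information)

No strictly dominant strategy exists for Player 1

Work:
A strategy strictly dominates another if it gives a strictly higher payoff against every opponent action. Compare each pair of P1's strategies column-by-column:
  A vs B: [1 vs 1, 5 vs 1, 4 vs 7] → A does not strictly dominate B (column X: 1 ≤ 1)
  A vs C: [1 vs 5, 5 vs 6, 4 vs 5] → A does not strictly dominate C (column X: 1 ≤ 5)
  B vs A: [1 vs 1, 1 vs 5, 7 vs 4] → B does not strictly dominate A (column X: 1 ≤ 1)
  B vs C: [1 vs 5, 1 vs 6, 7 vs 5] → B does not strictly dominate C (column X: 1 ≤ 5)
  C vs A: [5 vs 1, 6 vs 5, 5 vs 4] → C strictly dominates A
  C vs B: [5 vs 1, 6 vs 1, 5 vs 7] → C does not strictly dominate B (column Z: 5 ≤ 7)
No single strategy strictly dominates all others → no strictly dominant strategy.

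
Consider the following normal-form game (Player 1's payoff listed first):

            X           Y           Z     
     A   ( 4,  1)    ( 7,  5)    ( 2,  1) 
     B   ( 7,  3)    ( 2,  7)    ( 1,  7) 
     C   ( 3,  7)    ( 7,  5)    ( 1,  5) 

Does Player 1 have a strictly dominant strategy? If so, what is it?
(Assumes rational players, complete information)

No strictly dominant strategy exists for Player 1

Work:
A strategy strictly dominates another if it gives a strictly higher payoff against every opponent action. Compare each pair of P1's strategies column-by-column:
  A vs B: [4 vs 7, 7 vs 2, 2 vs 1] → A does not strictly dominate B (column X: 4 ≤ 7)
  A vs C: [4 vs 3, 7 vs 7, 2 vs 1] → A does not strictly dominate C (column Y: 7 ≤ 7)
  B vs A: [7 vs 4, 2 vs 7, 1 vs 2] → B does not strictly dominate A (column Y: 2 ≤ 7)
  B vs C: [7 vs 3, 2 vs 7, 1 vs 1] → B does not strictly dominate C (column Y: 2 ≤ 7)
  C vs A: [3 vs 4, 7 vs 7, 1 vs 2] → C does not strictly dominate A (column X: 3 ≤ 4)
  C vs B: [3 vs 7, 7 vs 2, 1 vs 1] → C does not strictly dominate B (column X: 3 ≤ 7)
No single strategy strictly dominates all others → no strictly dominant strategy.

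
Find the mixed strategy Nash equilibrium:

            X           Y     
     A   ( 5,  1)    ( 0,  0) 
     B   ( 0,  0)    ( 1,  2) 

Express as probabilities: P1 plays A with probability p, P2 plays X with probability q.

p = 0.6667, q = 0.1667

Work:
Find probabilities that make opponent indifferent:
P2 chooses q to make P1 indifferent between A and B
P1 chooses p to make P2 indifferent between X and Y
Mixed NE: P1 plays (A: 0.6667, B: 0.3333), P2 plays (X: 0.1667, Y: 0.8333)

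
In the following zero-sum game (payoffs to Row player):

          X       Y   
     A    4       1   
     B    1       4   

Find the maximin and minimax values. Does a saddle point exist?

Maximin = 1, Minimax = 4, Saddle: False

Work:
Row minimums: [1, 1] → maximin = 1
Column maximums: [4, 4] → minimax = 4
No saddle point (maximin ≠ minimax). Mixed strategy needed.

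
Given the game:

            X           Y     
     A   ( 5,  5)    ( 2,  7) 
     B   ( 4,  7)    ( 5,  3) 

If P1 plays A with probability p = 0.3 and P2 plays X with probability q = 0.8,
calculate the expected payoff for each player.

E[P1] = 4.26, E[P2] = 5.96

Work:
E[P1] = p·q·π₁(A,X) + p·(1-q)·π₁(A,Y) + (1-p)·q·π₁(B,X) + (1-p)·(1-q)·π₁(B,Y)
= 0.3·0.8·5 + 0.3·0.2·2 + 0.7·0.8·4 + 0.7·0.2·5
= 4.26

E[P2] = 5.96 (similar calculation)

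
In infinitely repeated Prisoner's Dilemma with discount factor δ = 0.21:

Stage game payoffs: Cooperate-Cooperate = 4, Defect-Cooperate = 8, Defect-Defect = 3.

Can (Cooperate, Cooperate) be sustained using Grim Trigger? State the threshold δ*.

δ* = 0.8; since δ = 0.21 < 0.8, cooperation cannot be sustained

Work:
For Grim Trigger:
Cooperate forever: 4/(1-δ)
Defect then punished: 8 + 3·δ/(1-δ)
Need: 4/(1-δ) ≥ 8 + 3·δ/(1-δ)
Solving: δ ≥ (T-R)/(T-P) = (8-4)/(8-3) = 0.8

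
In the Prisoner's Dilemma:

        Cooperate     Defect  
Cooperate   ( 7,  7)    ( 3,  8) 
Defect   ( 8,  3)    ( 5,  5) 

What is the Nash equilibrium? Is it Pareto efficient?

(Defect, Defect) is NE; not Pareto efficient

Work:
Defect dominates Cooperate for both players:
If P2 cooperates: Defect (8) > Cooperate (7)
If P2 defects: Defect (5) > Cooperate (3)
NE: (Defect, Defect) with payoff (5, 5)
But (Cooperate, Cooperate) = (7, 7) Pareto dominates (5, 5)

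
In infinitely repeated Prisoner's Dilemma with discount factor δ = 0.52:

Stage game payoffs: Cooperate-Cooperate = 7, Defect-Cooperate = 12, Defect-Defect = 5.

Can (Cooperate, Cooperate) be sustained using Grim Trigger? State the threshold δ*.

δ* = 0.7143; since δ = 0.52 < 0.7143, cooperation cannot be sustained

Work:
For Grim Trigger:
Cooperate forever: 7/(1-δ)
Defect then punished: 12 + 5·δ/(1-δ)
Need: 7/(1-δ) ≥ 12 + 5·δ/(1-δ)
Solving: δ ≥ (T-R)/(T-P) = (12-7)/(12-5) = 0.7143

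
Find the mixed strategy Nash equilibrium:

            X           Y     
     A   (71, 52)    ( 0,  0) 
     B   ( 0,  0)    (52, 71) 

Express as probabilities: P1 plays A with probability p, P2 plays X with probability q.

p = 0.5772, q = 0.4228

Work:
Find probabilities that make opponent indifferent:
P2 chooses q to make P1 indifferent between A and B
P1 chooses p to make P2 indifferent between X and Y
Mixed NE: P1 plays (A: 0.5772, B: 0.4228), P2 plays (X: 0.4228, Y: 0.5772)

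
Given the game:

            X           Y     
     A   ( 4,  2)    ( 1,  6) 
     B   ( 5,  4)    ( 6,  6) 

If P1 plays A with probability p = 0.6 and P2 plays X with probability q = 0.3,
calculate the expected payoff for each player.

E[P1] = 3.42, E[P2] = 5.04

Work:
E[P1] = p·q·π₁(A,X) + p·(1-q)·π₁(A,Y) + (1-p)·q·π₁(B,X) + (1-p)·(1-q)·π₁(B,Y)
= 0.6·0.3·4 + 0.6·0.7·1 + 0.4·0.3·5 + 0.4·0.7·6
= 3.42

E[P2] = 5.04 (similar calculation)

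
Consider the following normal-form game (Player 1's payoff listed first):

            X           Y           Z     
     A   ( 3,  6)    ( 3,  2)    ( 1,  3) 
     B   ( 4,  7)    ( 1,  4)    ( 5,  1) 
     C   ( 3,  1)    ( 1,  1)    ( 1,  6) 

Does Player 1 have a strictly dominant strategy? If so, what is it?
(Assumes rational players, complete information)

No strictly dominant strategy exists for Player 1

Work:
A strategy strictly dominates another if it gives a strictly higher payoff against every opponent action. Compare each pair of P1's strategies column-by-column:
  A vs B: [3 vs 4, 3 vs 1, 1 vs 5] → A does not strictly dominate B (column X: 3 ≤ 4)
  A vs C: [3 vs 3, 3 vs 1, 1 vs 1] → A does not strictly dominate C (column X: 3 ≤ 3)
  B vs A: [4 vs 3, 1 vs 3, 5 vs 1] → B does not strictly dominate A (column Y: 1 ≤ 3)
  B vs C: [4 vs 3, 1 vs 1, 5 vs 1] → B does not strictly dominate C (column Y: 1 ≤ 1)
  C vs A: [3 vs 3, 1 vs 3, 1 vs 1] → C does not strictly dominate A (column X: 3 ≤ 3)
  C vs B: [3 vs 4, 1 vs 1, 1 vs 5] → C does not strictly dominate B (column X: 3 ≤ 4)
No single strategy strictly dominates all others → no strictly dominant strategy.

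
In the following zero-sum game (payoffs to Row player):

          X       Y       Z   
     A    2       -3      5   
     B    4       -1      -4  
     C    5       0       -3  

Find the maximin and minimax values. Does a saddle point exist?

Maximin = -3, Minimax = 0, Saddle: False

Work:
Row minimums: [-3, -4, -3] → maximin = -3
Column maximums: [5, 0, 5] → minimax = 0
No saddle point (maximin ≠ minimax). Mixed strategy needed.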